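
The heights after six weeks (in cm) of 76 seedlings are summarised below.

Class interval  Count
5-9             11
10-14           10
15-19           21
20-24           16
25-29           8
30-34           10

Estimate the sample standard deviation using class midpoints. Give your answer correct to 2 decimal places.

Midpoints: 7, 12, 17, 22, 27, 32
n = 76, Σfm = 1442, mean = 18.9737
Σfm² = 31864
Σf(m − x̄)² = Σfm² − (Σfm)²/n = 31864 − 1442²/76 = 4503.9474
Sample variance = 4503.9474 / 75 = 60.0526
Standard deviation = √60.0526 = 7.7494

7.75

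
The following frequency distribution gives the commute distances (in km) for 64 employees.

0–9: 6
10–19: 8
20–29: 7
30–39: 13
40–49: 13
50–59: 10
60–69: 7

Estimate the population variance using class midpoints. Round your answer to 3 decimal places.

322.437

Midpoints: 4.5, 14.5, 24.5, 34.5, 44.5, 54.5, 64.5
n = 64, Σfm = 2338, mean = 36.5312
Σfm² = 106046
Σf(m − x̄)² = Σfm² − (Σfm)²/n = 106046 − 2338²/64 = 20635.9375
Population variance = 20635.9375 / 64 = 322.4365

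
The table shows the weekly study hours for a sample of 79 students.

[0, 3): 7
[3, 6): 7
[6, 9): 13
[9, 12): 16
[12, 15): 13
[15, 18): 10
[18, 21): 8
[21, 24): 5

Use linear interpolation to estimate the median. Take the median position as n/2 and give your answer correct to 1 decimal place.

11.3

Cumulative frequencies: 7, 14, 27, 43, 56, 66, 74, 79
n = 79; position = n/2 = 39.5.
This falls in the class [9, 12): L = 9, F = 27, f = 16, h = 3.
Median ≈ 9 + ((39.5 − 27) / 16) × 3 = 11.3438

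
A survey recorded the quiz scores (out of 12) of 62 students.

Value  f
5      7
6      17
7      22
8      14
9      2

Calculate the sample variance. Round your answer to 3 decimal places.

1.054

Values: 5, 6, 7, 8, 9
n = 62, Σfx = 421, mean = 6.7903
Σfx² = 2923
Σf(x − x̄)² = Σfx² − (Σfx)²/n = 2923 − 421²/62 = 64.2742
Sample variance = 64.2742 / 61 = 1.0537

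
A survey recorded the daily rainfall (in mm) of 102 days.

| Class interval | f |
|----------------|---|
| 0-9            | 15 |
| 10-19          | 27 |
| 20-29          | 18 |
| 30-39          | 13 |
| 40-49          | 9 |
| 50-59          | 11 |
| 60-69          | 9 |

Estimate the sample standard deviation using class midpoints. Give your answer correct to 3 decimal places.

18.902

Midpoints: 4.5, 14.5, 24.5, 34.5, 44.5, 54.5, 64.5
n = 102, Σfm = 2929, mean = 28.7157
Σfm² = 120195.5
Σf(m − x̄)² = Σfm² − (Σfm)²/n = 120195.5 − 2929²/102 = 36087.2549
Sample variance = 36087.2549 / 101 = 357.2996
Standard deviation = √357.2996 = 18.9024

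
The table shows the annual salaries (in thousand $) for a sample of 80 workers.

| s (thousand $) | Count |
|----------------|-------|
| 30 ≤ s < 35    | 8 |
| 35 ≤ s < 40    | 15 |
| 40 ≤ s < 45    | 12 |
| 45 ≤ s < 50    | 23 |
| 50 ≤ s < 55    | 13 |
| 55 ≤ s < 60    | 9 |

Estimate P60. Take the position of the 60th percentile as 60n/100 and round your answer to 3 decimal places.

47.826

Cumulative frequencies: 8, 23, 35, 58, 71, 80
n = 80; position = 60n/100 = 48.
This falls in the class 45 ≤ s < 50: L = 45, F = 35, f = 23, h = 5.
60th percentile ≈ 45 + ((48 − 35) / 23) × 5 = 47.8261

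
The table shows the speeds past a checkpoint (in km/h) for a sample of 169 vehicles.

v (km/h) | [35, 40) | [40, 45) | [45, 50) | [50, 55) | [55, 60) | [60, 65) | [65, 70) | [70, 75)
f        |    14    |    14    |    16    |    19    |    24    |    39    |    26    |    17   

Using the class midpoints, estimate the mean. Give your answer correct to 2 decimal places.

57.29

Midpoints: 37.5, 42.5, 47.5, 52.5, 57.5, 62.5, 67.5, 72.5
Σfm = 14×37.5 + 14×42.5 + 16×47.5 + 19×52.5 + 24×57.5 + 39×62.5 + 26×67.5 + 17×72.5 = 9682.5
n = Σf = 169
Mean = 9682.5 / 169 = 57.2929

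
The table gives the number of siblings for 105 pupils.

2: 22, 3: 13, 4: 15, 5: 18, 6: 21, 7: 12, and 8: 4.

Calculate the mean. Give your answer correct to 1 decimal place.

Values: 2, 3, 4, 5, 6, 7, 8
Σfx = 22×2 + 13×3 + 15×4 + 18×5 + 21×6 + 12×7 + 4×8 = 475
n = Σf = 105
Mean = 475 / 105 = 4.5238

4.5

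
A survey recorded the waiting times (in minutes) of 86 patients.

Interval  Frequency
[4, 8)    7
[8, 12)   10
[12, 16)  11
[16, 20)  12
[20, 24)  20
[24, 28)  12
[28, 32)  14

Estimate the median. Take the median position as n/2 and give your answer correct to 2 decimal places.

Cumulative frequencies: 7, 17, 28, 40, 60, 72, 86
n = 86; position = n/2 = 43.
This falls in the class [20, 24): L = 20, F = 40, f = 20, h = 4.
Median ≈ 20 + ((43 − 40) / 20) × 4 = 20.6000

20.60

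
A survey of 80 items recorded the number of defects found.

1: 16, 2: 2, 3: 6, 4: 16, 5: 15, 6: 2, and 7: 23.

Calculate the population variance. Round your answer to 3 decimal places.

Values: 1, 2, 3, 4, 5, 6, 7
n = 80, Σfx = 350, mean = 4.3750
Σfx² = 1908
Σf(x − x̄)² = Σfx² − (Σfx)²/n = 1908 − 350²/80 = 376.7500
Population variance = 376.7500 / 80 = 4.7094

4.709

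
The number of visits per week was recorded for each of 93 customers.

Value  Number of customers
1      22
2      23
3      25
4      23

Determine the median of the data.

Cumulative frequencies: 22, 45, 70, 93
n = 93, so the median is the value in position (n+1)/2 = 47.
Position 47 falls at value 3.

3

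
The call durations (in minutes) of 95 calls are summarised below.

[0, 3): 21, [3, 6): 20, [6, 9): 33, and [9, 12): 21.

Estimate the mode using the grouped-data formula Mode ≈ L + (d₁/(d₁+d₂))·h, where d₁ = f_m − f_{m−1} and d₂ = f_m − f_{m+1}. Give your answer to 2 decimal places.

7.56

Modal class: [6, 9) (highest frequency 33).
d₁ = 33 − 20 = 13, d₂ = 33 − 21 = 12
Mode ≈ 6 + (13/(13+12)) × 3 = 6 + 1.5600 = 7.5600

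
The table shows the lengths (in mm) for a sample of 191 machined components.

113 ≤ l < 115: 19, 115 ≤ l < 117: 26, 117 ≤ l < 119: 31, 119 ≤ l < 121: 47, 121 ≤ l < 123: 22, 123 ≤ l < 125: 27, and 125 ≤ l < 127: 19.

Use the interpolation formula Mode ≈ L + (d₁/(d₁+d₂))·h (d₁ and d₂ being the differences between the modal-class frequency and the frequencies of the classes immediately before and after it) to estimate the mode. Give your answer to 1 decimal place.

Modal class: 119 ≤ l < 121 (highest frequency 47).
d₁ = 47 − 31 = 16, d₂ = 47 − 22 = 25
Mode ≈ 119 + (16/(16+25)) × 2 = 119 + 0.7805 = 119.7805

119.8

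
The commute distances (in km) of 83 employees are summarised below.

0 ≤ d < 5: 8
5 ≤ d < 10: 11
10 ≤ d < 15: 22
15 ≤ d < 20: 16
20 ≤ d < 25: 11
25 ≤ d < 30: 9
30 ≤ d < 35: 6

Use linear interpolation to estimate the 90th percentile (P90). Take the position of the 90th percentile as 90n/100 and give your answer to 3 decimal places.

Cumulative frequencies: 8, 19, 41, 57, 68, 77, 83
n = 83; position = 90n/100 = 74.7.
This falls in the class 25 ≤ d < 30: L = 25, F = 68, f = 9, h = 5.
90th percentile ≈ 25 + ((74.7 − 68) / 9) × 5 = 28.7222

28.722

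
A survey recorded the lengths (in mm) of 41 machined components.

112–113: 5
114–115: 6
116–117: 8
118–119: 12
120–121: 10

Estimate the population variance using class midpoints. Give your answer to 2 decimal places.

7.00

Midpoints: 112.5, 114.5, 116.5, 118.5, 120.5
n = 41, Σfm = 4808.5, mean = 117.2805
Σfm² = 564230.25
Σf(m − x̄)² = Σfm² − (Σfm)²/n = 564230.25 − 4808.5²/41 = 287.0244
Population variance = 287.0244 / 41 = 7.0006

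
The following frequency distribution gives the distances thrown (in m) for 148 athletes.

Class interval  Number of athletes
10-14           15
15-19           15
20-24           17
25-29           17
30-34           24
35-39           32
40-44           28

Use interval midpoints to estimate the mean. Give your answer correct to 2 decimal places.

Midpoints: 12, 17, 22, 27, 32, 37, 42
Σfm = 15×12 + 15×17 + 17×22 + 17×27 + 24×32 + 32×37 + 28×42 = 4396
n = Σf = 148
Mean = 4396 / 148 = 29.7027

29.70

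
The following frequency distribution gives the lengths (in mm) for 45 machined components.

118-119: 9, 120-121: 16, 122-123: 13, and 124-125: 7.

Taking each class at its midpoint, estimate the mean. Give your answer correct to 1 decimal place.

121.3

Midpoints: 118.5, 120.5, 122.5, 124.5
Σfm = 9×118.5 + 16×120.5 + 13×122.5 + 7×124.5 = 5458.5
n = Σf = 45
Mean = 5458.5 / 45 = 121.3000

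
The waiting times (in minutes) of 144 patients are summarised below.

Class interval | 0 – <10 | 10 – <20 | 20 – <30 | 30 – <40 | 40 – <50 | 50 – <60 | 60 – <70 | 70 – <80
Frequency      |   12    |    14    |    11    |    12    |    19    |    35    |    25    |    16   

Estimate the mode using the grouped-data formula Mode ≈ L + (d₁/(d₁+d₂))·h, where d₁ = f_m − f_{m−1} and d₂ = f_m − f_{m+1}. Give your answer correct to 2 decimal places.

Modal class: 50 – <60 (highest frequency 35).
d₁ = 35 − 19 = 16, d₂ = 35 − 25 = 10
Mode ≈ 50 + (16/(16+10)) × 10 = 50 + 6.1538 = 56.1538

56.15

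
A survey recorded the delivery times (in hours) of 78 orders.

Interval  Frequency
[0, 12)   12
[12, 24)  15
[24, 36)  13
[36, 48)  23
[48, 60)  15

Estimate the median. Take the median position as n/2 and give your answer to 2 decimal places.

Cumulative frequencies: 12, 27, 40, 63, 78
n = 78; position = n/2 = 39.
This falls in the class [24, 36): L = 24, F = 27, f = 13, h = 12.
Median ≈ 24 + ((39 − 27) / 13) × 12 = 35.0769

35.08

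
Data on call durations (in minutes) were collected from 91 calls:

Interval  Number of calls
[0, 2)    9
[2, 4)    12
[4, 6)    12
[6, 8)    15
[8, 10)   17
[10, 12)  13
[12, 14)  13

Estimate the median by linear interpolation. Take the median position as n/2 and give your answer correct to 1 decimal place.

Cumulative frequencies: 9, 21, 33, 48, 65, 78, 91
n = 91; position = n/2 = 45.5.
This falls in the class [6, 8): L = 6, F = 33, f = 15, h = 2.
Median ≈ 6 + ((45.5 − 33) / 15) × 2 = 7.6667

7.7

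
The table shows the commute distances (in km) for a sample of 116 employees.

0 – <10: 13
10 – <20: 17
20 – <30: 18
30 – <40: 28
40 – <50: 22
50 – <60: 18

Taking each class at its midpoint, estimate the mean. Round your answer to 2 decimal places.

Midpoints: 5, 15, 25, 35, 45, 55
Σfm = 13×5 + 17×15 + 18×25 + 28×35 + 22×45 + 18×55 = 3730
n = Σf = 116
Mean = 3730 / 116 = 32.1552

32.16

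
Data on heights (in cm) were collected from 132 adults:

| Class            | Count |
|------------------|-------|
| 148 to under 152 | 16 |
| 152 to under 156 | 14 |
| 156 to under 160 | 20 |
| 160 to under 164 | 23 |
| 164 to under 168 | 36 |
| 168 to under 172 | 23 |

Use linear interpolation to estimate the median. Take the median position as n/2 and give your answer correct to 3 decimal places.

162.783

Cumulative frequencies: 16, 30, 50, 73, 109, 132
n = 132; position = n/2 = 66.
This falls in the class 160 to under 164: L = 160, F = 50, f = 23, h = 4.
Median ≈ 160 + ((66 − 50) / 23) × 4 = 162.7826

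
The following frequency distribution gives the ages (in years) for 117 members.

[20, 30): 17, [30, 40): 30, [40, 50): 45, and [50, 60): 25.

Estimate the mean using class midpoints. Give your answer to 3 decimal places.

41.667

Midpoints: 25, 35, 45, 55
Σfm = 17×25 + 30×35 + 45×45 + 25×55 = 4875
n = Σf = 117
Mean = 4875 / 117 = 41.6667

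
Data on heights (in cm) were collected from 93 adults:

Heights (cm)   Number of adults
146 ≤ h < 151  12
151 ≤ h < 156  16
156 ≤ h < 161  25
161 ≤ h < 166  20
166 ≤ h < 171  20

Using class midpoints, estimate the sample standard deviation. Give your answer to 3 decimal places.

Midpoints: 148.5, 153.5, 158.5, 163.5, 168.5
n = 93, Σfm = 14840.5, mean = 159.5753
Σfm² = 2372169.25
Σf(m − x̄)² = Σfm² − (Σfm)²/n = 2372169.25 − 14840.5²/93 = 3992.4731
Sample variance = 3992.4731 / 92 = 43.3964
Standard deviation = √43.3964 = 6.5876

6.588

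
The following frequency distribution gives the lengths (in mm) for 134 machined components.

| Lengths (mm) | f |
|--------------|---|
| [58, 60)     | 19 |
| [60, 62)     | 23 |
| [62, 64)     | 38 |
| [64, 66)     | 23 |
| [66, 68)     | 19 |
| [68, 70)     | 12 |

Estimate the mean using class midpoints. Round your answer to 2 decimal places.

63.54

Midpoints: 59, 61, 63, 65, 67, 69
Σfm = 19×59 + 23×61 + 38×63 + 23×65 + 19×67 + 12×69 = 8514
n = Σf = 134
Mean = 8514 / 134 = 63.5373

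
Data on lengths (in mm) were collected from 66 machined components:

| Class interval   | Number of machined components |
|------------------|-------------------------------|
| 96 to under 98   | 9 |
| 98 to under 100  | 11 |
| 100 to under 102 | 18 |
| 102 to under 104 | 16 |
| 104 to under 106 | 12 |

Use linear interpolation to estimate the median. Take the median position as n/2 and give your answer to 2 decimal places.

101.44

Cumulative frequencies: 9, 20, 38, 54, 66
n = 66; position = n/2 = 33.
This falls in the class 100 to under 102: L = 100, F = 20, f = 18, h = 2.
Median ≈ 100 + ((33 − 20) / 18) × 2 = 101.4444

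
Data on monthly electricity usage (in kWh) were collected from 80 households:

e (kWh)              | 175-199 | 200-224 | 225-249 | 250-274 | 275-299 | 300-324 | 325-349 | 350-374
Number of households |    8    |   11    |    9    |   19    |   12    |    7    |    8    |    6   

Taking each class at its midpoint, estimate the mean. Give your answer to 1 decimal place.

Midpoints: 187, 212, 237, 262, 287, 312, 337, 362
Σfm = 8×187 + 11×212 + 9×237 + 19×262 + 12×287 + 7×312 + 8×337 + 6×362 = 21435
n = Σf = 80
Mean = 21435 / 80 = 267.9375

267.9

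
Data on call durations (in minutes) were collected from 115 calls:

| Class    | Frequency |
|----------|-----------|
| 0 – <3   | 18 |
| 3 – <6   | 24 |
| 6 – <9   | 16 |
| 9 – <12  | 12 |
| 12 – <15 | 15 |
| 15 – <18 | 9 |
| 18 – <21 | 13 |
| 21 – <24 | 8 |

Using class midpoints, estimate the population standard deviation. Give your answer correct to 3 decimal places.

6.669

Midpoints: 1.5, 4.5, 7.5, 10.5, 13.5, 16.5, 19.5, 22.5
n = 115, Σfm = 1165.5, mean = 10.1348
Σfm² = 16926.75
Σf(m − x̄)² = Σfm² − (Σfm)²/n = 16926.75 − 1165.5²/115 = 5114.6609
Population variance = 5114.6609 / 115 = 44.4753
Standard deviation = √44.4753 = 6.6690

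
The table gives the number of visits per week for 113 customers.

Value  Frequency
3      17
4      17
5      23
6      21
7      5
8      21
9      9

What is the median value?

5

Cumulative frequencies: 17, 34, 57, 78, 83, 104, 113
n = 113, so the median is the value in position (n+1)/2 = 57.
Position 57 falls at value 5.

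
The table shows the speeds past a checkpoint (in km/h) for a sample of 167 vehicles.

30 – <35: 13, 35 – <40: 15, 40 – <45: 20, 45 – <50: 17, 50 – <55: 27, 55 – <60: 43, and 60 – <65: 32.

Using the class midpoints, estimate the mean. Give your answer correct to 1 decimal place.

51.1

Midpoints: 32.5, 37.5, 42.5, 47.5, 52.5, 57.5, 62.5
Σfm = 13×32.5 + 15×37.5 + 20×42.5 + 17×47.5 + 27×52.5 + 43×57.5 + 32×62.5 = 8532.5
n = Σf = 167
Mean = 8532.5 / 167 = 51.0928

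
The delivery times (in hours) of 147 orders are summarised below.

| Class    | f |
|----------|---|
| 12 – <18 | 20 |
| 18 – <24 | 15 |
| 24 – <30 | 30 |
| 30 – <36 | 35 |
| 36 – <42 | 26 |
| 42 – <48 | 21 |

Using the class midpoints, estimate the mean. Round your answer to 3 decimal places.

Midpoints: 15, 21, 27, 33, 39, 45
Σfm = 20×15 + 15×21 + 30×27 + 35×33 + 26×39 + 21×45 = 4539
n = Σf = 147
Mean = 4539 / 147 = 30.8776

30.878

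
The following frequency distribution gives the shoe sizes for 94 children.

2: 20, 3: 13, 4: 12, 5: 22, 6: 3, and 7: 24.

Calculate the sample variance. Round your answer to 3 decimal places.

Values: 2, 3, 4, 5, 6, 7
n = 94, Σfx = 423, mean = 4.5000
Σfx² = 2223
Σf(x − x̄)² = Σfx² − (Σfx)²/n = 2223 − 423²/94 = 319.5000
Sample variance = 319.5000 / 93 = 3.4355

3.435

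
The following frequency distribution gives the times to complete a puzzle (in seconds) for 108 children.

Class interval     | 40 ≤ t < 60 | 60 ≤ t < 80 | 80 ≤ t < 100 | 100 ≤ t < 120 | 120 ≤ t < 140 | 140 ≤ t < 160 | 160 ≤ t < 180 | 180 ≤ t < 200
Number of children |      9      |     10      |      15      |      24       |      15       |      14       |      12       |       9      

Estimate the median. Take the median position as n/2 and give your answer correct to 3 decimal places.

116.667

Cumulative frequencies: 9, 19, 34, 58, 73, 87, 99, 108
n = 108; position = n/2 = 54.
This falls in the class 100 ≤ t < 120: L = 100, F = 34, f = 24, h = 20.
Median ≈ 100 + ((54 − 34) / 24) × 20 = 116.6667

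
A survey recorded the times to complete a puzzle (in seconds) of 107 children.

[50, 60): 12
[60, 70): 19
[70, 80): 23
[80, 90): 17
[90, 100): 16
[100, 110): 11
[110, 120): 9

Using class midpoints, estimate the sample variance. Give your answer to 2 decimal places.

Midpoints: 55, 65, 75, 85, 95, 105, 115
n = 107, Σfm = 8775, mean = 82.0093
Σfm² = 753475
Σf(m − x̄)² = Σfm² − (Σfm)²/n = 753475 − 8775²/107 = 33842.9907
Sample variance = 33842.9907 / 106 = 319.2735

319.27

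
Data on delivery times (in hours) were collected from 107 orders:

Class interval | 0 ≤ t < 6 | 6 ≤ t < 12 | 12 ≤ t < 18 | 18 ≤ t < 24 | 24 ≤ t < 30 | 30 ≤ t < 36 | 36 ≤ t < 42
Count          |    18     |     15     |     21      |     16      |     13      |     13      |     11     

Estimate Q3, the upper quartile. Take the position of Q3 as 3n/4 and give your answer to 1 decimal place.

Cumulative frequencies: 18, 33, 54, 70, 83, 96, 107
n = 107; position = 3n/4 = 80.25.
This falls in the class 24 ≤ t < 30: L = 24, F = 70, f = 13, h = 6.
Upper quartile ≈ 24 + ((80.25 − 70) / 13) × 6 = 28.7308

28.7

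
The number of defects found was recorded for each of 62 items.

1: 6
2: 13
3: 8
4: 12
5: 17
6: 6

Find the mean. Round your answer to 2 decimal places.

Values: 1, 2, 3, 4, 5, 6
Σfx = 6×1 + 13×2 + 8×3 + 12×4 + 17×5 + 6×6 = 225
n = Σf = 62
Mean = 225 / 62 = 3.6290

3.63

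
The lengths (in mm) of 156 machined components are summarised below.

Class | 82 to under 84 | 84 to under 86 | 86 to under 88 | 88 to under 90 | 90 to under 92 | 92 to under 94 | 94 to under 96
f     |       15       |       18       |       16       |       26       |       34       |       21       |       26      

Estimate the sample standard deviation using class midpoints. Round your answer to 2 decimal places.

Midpoints: 83, 85, 87, 89, 91, 93, 95
n = 156, Σfm = 13998, mean = 89.7308
Σfm² = 1258268
Σf(m − x̄)² = Σfm² − (Σfm)²/n = 1258268 − 13998²/156 = 2216.6923
Sample variance = 2216.6923 / 155 = 14.3012
Standard deviation = √14.3012 = 3.7817

3.78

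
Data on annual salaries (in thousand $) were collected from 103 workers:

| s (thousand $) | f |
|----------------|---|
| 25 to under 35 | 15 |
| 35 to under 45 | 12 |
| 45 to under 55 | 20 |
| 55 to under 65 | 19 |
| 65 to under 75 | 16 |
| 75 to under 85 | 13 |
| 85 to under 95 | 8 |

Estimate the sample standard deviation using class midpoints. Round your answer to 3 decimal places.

Midpoints: 30, 40, 50, 60, 70, 80, 90
n = 103, Σfm = 5950, mean = 57.7670
Σfm² = 377500
Σf(m − x̄)² = Σfm² − (Σfm)²/n = 377500 − 5950²/103 = 33786.4078
Sample variance = 33786.4078 / 102 = 331.2393
Standard deviation = √331.2393 = 18.2000

18.200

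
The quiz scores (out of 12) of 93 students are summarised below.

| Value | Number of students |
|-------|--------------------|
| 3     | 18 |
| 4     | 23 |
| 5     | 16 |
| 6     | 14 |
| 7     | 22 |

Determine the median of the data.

Cumulative frequencies: 18, 41, 57, 71, 93
n = 93, so the median is the value in position (n+1)/2 = 47.
Position 47 falls at value 5.

5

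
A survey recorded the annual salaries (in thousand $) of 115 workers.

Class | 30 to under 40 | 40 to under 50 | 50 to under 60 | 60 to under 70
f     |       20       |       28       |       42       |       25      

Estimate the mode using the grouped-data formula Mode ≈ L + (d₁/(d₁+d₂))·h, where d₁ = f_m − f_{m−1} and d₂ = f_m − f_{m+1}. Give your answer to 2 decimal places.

54.52

Modal class: 50 to under 60 (highest frequency 42).
d₁ = 42 − 28 = 14, d₂ = 42 − 25 = 17
Mode ≈ 50 + (14/(14+17)) × 10 = 50 + 4.5161 = 54.5161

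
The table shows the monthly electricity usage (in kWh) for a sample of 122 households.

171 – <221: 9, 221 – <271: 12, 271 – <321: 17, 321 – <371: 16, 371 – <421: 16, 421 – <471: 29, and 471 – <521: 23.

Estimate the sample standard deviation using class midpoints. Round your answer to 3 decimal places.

95.226

Midpoints: 196, 246, 296, 346, 396, 446, 496
n = 122, Σfm = 45962, mean = 376.7377
Σfm² = 18412852
Σf(m − x̄)² = Σfm² − (Σfm)²/n = 18412852 − 45962²/122 = 1097233.6066
Sample variance = 1097233.6066 / 121 = 9068.0463
Standard deviation = √9068.0463 = 95.2263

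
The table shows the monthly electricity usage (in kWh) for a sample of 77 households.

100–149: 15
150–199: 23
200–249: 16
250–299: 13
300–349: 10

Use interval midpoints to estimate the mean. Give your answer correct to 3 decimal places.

Midpoints: 124.5, 174.5, 224.5, 274.5, 324.5
Σfm = 15×124.5 + 23×174.5 + 16×224.5 + 13×274.5 + 10×324.5 = 16286.5
n = Σf = 77
Mean = 16286.5 / 77 = 211.5130

211.513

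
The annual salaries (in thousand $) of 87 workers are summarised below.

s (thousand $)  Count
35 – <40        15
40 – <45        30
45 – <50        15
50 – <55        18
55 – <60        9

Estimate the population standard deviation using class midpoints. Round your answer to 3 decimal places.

6.283

Midpoints: 37.5, 42.5, 47.5, 52.5, 57.5
n = 87, Σfm = 4012.5, mean = 46.1207
Σfm² = 188493.75
Σf(m − x̄)² = Σfm² − (Σfm)²/n = 188493.75 − 4012.5²/87 = 3434.4828
Population variance = 3434.4828 / 87 = 39.4768
Standard deviation = √39.4768 = 6.2831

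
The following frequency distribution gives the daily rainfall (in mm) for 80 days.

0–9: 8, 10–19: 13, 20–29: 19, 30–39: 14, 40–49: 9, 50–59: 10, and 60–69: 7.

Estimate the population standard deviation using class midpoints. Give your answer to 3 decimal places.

Midpoints: 4.5, 14.5, 24.5, 34.5, 44.5, 54.5, 64.5
n = 80, Σfm = 2570, mean = 32.1250
Σfm² = 107610
Σf(m − x̄)² = Σfm² − (Σfm)²/n = 107610 − 2570²/80 = 25048.7500
Population variance = 25048.7500 / 80 = 313.1094
Standard deviation = √313.1094 = 17.6949

17.695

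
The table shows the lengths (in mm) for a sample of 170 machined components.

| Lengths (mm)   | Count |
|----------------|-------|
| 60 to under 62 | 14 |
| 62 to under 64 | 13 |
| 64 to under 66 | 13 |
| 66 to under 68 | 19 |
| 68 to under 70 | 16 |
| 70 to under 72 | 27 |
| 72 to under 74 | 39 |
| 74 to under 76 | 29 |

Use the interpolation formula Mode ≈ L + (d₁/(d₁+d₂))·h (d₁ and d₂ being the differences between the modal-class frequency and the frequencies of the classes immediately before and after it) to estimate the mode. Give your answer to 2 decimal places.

Modal class: 72 to under 74 (highest frequency 39).
d₁ = 39 − 27 = 12, d₂ = 39 − 29 = 10
Mode ≈ 72 + (12/(12+10)) × 2 = 72 + 1.0909 = 73.0909

73.09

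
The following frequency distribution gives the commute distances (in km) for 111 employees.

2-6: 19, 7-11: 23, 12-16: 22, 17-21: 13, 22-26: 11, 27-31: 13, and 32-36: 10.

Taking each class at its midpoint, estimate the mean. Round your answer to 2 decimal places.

16.39

Midpoints: 4, 9, 14, 19, 24, 29, 34
Σfm = 19×4 + 23×9 + 22×14 + 13×19 + 11×24 + 13×29 + 10×34 = 1819
n = Σf = 111
Mean = 1819 / 111 = 16.3874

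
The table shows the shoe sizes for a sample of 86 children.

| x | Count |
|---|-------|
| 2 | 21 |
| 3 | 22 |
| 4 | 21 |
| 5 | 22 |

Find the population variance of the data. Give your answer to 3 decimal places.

Values: 2, 3, 4, 5
n = 86, Σfx = 302, mean = 3.5116
Σfx² = 1168
Σf(x − x̄)² = Σfx² − (Σfx)²/n = 1168 − 302²/86 = 107.4884
Population variance = 107.4884 / 86 = 1.2499

1.250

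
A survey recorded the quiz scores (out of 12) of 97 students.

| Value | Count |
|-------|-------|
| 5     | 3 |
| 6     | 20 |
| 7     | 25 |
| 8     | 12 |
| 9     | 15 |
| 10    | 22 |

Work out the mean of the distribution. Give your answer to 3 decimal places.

Values: 5, 6, 7, 8, 9, 10
Σfx = 3×5 + 20×6 + 25×7 + 12×8 + 15×9 + 22×10 = 761
n = Σf = 97
Mean = 761 / 97 = 7.8454

7.845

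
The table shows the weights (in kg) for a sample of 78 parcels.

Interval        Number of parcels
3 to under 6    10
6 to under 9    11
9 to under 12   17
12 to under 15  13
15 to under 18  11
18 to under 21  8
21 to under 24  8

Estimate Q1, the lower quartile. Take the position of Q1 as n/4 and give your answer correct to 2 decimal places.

8.59

Cumulative frequencies: 10, 21, 38, 51, 62, 70, 78
n = 78; position = n/4 = 19.5.
This falls in the class 6 to under 9: L = 6, F = 10, f = 11, h = 3.
Lower quartile ≈ 6 + ((19.5 − 10) / 11) × 3 = 8.5909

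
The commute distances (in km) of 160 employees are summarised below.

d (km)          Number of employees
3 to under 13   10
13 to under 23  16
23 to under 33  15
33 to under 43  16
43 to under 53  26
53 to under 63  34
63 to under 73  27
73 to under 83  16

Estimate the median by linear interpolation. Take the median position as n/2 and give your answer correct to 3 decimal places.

Cumulative frequencies: 10, 26, 41, 57, 83, 117, 144, 160
n = 160; position = n/2 = 80.
This falls in the class 43 to under 53: L = 43, F = 57, f = 26, h = 10.
Median ≈ 43 + ((80 − 57) / 26) × 10 = 51.8462

51.846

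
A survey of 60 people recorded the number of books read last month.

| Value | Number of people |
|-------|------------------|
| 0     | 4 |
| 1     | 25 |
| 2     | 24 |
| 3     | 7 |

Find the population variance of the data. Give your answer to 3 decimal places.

0.612

Values: 0, 1, 2, 3
n = 60, Σfx = 94, mean = 1.5667
Σfx² = 184
Σf(x − x̄)² = Σfx² − (Σfx)²/n = 184 − 94²/60 = 36.7333
Population variance = 36.7333 / 60 = 0.6122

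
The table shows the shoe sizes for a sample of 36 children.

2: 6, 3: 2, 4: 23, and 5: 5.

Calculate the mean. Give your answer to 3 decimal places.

Values: 2, 3, 4, 5
Σfx = 6×2 + 2×3 + 23×4 + 5×5 = 135
n = Σf = 36
Mean = 135 / 36 = 3.7500

3.750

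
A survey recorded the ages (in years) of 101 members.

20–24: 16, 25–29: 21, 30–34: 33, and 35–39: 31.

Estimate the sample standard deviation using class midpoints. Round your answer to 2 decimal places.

Midpoints: 22, 27, 32, 37
n = 101, Σfm = 3122, mean = 30.9109
Σfm² = 99284
Σf(m − x̄)² = Σfm² − (Σfm)²/n = 99284 − 3122²/101 = 2780.1980
Sample variance = 2780.1980 / 100 = 27.8020
Standard deviation = √27.8020 = 5.2728

5.27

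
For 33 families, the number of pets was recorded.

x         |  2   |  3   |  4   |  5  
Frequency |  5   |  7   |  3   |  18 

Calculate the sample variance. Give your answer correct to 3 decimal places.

1.405

Values: 2, 3, 4, 5
n = 33, Σfx = 133, mean = 4.0303
Σfx² = 581
Σf(x − x̄)² = Σfx² − (Σfx)²/n = 581 − 133²/33 = 44.9697
Sample variance = 44.9697 / 32 = 1.4053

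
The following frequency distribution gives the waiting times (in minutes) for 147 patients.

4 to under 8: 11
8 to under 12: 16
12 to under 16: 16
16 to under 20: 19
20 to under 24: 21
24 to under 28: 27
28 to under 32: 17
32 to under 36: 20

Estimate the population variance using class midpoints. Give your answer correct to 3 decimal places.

Midpoints: 6, 10, 14, 18, 22, 26, 30, 34
n = 147, Σfm = 3146, mean = 21.4014
Σfm² = 78124
Σf(m − x̄)² = Σfm² − (Σfm)²/n = 78124 − 3146²/147 = 10795.3197
Population variance = 10795.3197 / 147 = 73.4375

73.438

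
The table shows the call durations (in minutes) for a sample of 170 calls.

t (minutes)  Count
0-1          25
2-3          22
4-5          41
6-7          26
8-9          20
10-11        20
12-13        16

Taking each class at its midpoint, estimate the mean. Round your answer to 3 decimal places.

Midpoints: 0.5, 2.5, 4.5, 6.5, 8.5, 10.5, 12.5
Σfm = 25×0.5 + 22×2.5 + 41×4.5 + 26×6.5 + 20×8.5 + 20×10.5 + 16×12.5 = 1001
n = Σf = 170
Mean = 1001 / 170 = 5.8882

5.888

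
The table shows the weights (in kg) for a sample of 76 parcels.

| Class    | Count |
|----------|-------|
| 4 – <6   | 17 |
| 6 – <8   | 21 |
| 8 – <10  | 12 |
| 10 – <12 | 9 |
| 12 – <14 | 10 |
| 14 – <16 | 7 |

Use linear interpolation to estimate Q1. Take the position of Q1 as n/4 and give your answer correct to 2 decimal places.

Cumulative frequencies: 17, 38, 50, 59, 69, 76
n = 76; position = n/4 = 19.
This falls in the class 6 – <8: L = 6, F = 17, f = 21, h = 2.
Lower quartile ≈ 6 + ((19 − 17) / 21) × 2 = 6.1905

6.19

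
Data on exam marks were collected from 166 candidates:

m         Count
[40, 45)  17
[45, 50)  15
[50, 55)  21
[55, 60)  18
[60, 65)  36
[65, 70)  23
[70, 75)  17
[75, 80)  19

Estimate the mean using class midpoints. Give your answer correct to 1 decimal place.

Midpoints: 42.5, 47.5, 52.5, 57.5, 62.5, 67.5, 72.5, 77.5
Σfm = 17×42.5 + 15×47.5 + 21×52.5 + 18×57.5 + 36×62.5 + 23×67.5 + 17×72.5 + 19×77.5 = 10080
n = Σf = 166
Mean = 10080 / 166 = 60.7229

60.7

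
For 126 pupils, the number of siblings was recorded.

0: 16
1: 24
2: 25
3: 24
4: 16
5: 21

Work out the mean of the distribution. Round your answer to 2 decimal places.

Values: 0, 1, 2, 3, 4, 5
Σfx = 16×0 + 24×1 + 25×2 + 24×3 + 16×4 + 21×5 = 315
n = Σf = 126
Mean = 315 / 126 = 2.5000

2.50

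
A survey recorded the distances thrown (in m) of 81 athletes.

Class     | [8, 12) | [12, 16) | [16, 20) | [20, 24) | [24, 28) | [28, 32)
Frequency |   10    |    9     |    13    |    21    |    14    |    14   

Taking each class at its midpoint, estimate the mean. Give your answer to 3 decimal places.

21.062

Midpoints: 10, 14, 18, 22, 26, 30
Σfm = 10×10 + 9×14 + 13×18 + 21×22 + 14×26 + 14×30 = 1706
n = Σf = 81
Mean = 1706 / 81 = 21.0617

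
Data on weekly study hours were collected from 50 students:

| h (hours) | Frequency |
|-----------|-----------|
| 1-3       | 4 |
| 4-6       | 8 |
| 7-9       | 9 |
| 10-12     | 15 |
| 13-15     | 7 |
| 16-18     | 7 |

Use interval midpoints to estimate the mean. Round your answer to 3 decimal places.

Midpoints: 2, 5, 8, 11, 14, 17
Σfm = 4×2 + 8×5 + 9×8 + 15×11 + 7×14 + 7×17 = 502
n = Σf = 50
Mean = 502 / 50 = 10.0400

10.040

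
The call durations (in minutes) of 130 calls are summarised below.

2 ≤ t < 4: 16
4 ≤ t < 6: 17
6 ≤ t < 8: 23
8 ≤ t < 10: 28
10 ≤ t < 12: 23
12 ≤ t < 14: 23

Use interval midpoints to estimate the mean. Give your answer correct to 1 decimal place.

Midpoints: 3, 5, 7, 9, 11, 13
Σfm = 16×3 + 17×5 + 23×7 + 28×9 + 23×11 + 23×13 = 1098
n = Σf = 130
Mean = 1098 / 130 = 8.4462

8.4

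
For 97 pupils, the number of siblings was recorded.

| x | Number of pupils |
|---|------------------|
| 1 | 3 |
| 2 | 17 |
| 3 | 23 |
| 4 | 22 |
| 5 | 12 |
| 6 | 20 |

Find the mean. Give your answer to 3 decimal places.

3.856

Values: 1, 2, 3, 4, 5, 6
Σfx = 3×1 + 17×2 + 23×3 + 22×4 + 12×5 + 20×6 = 374
n = Σf = 97
Mean = 374 / 97 = 3.8557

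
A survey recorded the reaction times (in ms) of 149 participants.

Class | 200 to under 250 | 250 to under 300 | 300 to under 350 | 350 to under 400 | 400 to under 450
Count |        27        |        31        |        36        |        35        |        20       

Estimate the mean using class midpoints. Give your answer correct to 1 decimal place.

321.6

Midpoints: 225, 275, 325, 375, 425
Σfm = 27×225 + 31×275 + 36×325 + 35×375 + 20×425 = 47925
n = Σf = 149
Mean = 47925 / 149 = 321.6443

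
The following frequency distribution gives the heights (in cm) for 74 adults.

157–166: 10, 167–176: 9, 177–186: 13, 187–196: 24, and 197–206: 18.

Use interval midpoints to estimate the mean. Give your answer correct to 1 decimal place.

185.7

Midpoints: 161.5, 171.5, 181.5, 191.5, 201.5
Σfm = 10×161.5 + 9×171.5 + 13×181.5 + 24×191.5 + 18×201.5 = 13741
n = Σf = 74
Mean = 13741 / 74 = 185.6892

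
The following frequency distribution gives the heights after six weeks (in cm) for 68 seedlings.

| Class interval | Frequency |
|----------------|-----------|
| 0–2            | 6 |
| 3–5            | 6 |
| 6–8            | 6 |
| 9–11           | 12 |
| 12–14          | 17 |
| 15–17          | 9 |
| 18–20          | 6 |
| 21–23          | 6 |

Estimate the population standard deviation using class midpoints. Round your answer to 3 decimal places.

5.892

Midpoints: 1, 4, 7, 10, 13, 16, 19, 22
n = 68, Σfm = 803, mean = 11.8088
Σfm² = 11843
Σf(m − x̄)² = Σfm² − (Σfm)²/n = 11843 − 803²/68 = 2360.5147
Population variance = 2360.5147 / 68 = 34.7135
Standard deviation = √34.7135 = 5.8918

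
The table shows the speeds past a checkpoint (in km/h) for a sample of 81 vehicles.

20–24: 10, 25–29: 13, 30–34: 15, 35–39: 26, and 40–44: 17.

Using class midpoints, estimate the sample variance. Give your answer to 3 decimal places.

43.125

Midpoints: 22, 27, 32, 37, 42
n = 81, Σfm = 2727, mean = 33.6667
Σfm² = 95259
Σf(m − x̄)² = Σfm² − (Σfm)²/n = 95259 − 2727²/81 = 3450.0000
Sample variance = 3450.0000 / 80 = 43.1250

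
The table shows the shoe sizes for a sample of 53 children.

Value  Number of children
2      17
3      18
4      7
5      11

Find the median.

3

Cumulative frequencies: 17, 35, 42, 53
n = 53, so the median is the value in position (n+1)/2 = 27.
Position 27 falls at value 3.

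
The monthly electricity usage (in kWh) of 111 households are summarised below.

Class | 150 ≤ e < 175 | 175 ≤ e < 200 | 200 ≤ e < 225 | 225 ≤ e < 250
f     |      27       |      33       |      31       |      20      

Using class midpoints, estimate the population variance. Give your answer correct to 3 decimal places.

678.821

Midpoints: 162.5, 187.5, 212.5, 237.5
n = 111, Σfm = 21912.5, mean = 197.4099
Σfm² = 4401093.75
Σf(m − x̄)² = Σfm² − (Σfm)²/n = 4401093.75 − 21912.5²/111 = 75349.0991
Population variance = 75349.0991 / 111 = 678.8207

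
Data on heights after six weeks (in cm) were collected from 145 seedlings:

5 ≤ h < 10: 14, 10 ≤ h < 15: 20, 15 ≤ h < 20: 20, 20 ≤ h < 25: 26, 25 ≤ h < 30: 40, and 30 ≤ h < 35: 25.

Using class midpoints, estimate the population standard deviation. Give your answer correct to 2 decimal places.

Midpoints: 7.5, 12.5, 17.5, 22.5, 27.5, 32.5
n = 145, Σfm = 3202.5, mean = 22.0862
Σfm² = 79856.25
Σf(m − x̄)² = Σfm² − (Σfm)²/n = 79856.25 − 3202.5²/145 = 9125.1724
Population variance = 9125.1724 / 145 = 62.9322
Standard deviation = √62.9322 = 7.9330

7.93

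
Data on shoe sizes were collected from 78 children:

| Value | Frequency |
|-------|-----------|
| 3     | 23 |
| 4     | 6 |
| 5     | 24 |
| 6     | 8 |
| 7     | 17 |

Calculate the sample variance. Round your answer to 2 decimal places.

2.24

Values: 3, 4, 5, 6, 7
n = 78, Σfx = 380, mean = 4.8718
Σfx² = 2024
Σf(x − x̄)² = Σfx² − (Σfx)²/n = 2024 − 380²/78 = 172.7179
Sample variance = 172.7179 / 77 = 2.2431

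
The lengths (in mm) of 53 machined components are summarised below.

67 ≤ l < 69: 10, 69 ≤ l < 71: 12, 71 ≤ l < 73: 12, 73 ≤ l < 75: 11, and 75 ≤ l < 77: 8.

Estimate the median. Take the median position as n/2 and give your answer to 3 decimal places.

Cumulative frequencies: 10, 22, 34, 45, 53
n = 53; position = n/2 = 26.5.
This falls in the class 71 ≤ l < 73: L = 71, F = 22, f = 12, h = 2.
Median ≈ 71 + ((26.5 − 22) / 12) × 2 = 71.7500

71.750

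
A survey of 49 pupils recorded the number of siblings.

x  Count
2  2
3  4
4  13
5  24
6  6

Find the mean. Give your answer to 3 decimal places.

Values: 2, 3, 4, 5, 6
Σfx = 2×2 + 4×3 + 13×4 + 24×5 + 6×6 = 224
n = Σf = 49
Mean = 224 / 49 = 4.5714

4.571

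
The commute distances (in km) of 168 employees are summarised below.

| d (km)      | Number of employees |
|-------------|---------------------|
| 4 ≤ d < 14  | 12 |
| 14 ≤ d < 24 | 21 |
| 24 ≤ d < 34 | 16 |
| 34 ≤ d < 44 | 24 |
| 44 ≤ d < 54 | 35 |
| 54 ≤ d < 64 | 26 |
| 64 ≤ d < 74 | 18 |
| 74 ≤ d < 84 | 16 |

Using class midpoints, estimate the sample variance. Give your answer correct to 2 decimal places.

414.17

Midpoints: 9, 19, 29, 39, 49, 59, 69, 79
n = 168, Σfm = 7662, mean = 45.6071
Σfm² = 418608
Σf(m − x̄)² = Σfm² − (Σfm)²/n = 418608 − 7662²/168 = 69166.0714
Sample variance = 69166.0714 / 167 = 414.1681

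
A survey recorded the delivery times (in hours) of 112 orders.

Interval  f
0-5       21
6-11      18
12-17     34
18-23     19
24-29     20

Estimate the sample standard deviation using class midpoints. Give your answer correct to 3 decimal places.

Midpoints: 2.5, 8.5, 14.5, 20.5, 26.5
n = 112, Σfm = 1618, mean = 14.4464
Σfm² = 30610
Σf(m − x̄)² = Σfm² − (Σfm)²/n = 30610 − 1618²/112 = 7235.6786
Sample variance = 7235.6786 / 111 = 65.1863
Standard deviation = √65.1863 = 8.0738

8.074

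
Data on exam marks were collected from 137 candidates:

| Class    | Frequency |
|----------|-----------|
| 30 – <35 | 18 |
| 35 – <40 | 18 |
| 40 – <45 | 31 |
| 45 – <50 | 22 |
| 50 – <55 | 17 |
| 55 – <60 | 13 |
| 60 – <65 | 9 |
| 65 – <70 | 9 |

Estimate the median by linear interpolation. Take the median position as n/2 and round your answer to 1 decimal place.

45.3

Cumulative frequencies: 18, 36, 67, 89, 106, 119, 128, 137
n = 137; position = n/2 = 68.5.
This falls in the class 45 – <50: L = 45, F = 67, f = 22, h = 5.
Median ≈ 45 + ((68.5 − 67) / 22) × 5 = 45.3409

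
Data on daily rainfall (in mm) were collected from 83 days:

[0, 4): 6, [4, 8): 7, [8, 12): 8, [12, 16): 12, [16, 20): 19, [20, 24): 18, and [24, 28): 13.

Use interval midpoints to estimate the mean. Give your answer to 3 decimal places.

16.602

Midpoints: 2, 6, 10, 14, 18, 22, 26
Σfm = 6×2 + 7×6 + 8×10 + 12×14 + 19×18 + 18×22 + 13×26 = 1378
n = Σf = 83
Mean = 1378 / 83 = 16.6024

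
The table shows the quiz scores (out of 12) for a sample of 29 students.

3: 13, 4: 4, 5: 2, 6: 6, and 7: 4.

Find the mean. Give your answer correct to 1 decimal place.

4.4

Values: 3, 4, 5, 6, 7
Σfx = 13×3 + 4×4 + 2×5 + 6×6 + 4×7 = 129
n = Σf = 29
Mean = 129 / 29 = 4.4483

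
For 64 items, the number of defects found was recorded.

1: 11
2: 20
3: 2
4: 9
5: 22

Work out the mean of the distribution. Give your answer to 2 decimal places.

Values: 1, 2, 3, 4, 5
Σfx = 11×1 + 20×2 + 2×3 + 9×4 + 22×5 = 203
n = Σf = 64
Mean = 203 / 64 = 3.1719

3.17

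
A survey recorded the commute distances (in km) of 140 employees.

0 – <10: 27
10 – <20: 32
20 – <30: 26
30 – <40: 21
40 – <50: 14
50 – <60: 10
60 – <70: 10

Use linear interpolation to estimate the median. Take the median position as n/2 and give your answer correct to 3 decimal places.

Cumulative frequencies: 27, 59, 85, 106, 120, 130, 140
n = 140; position = n/2 = 70.
This falls in the class 20 – <30: L = 20, F = 59, f = 26, h = 10.
Median ≈ 20 + ((70 − 59) / 26) × 10 = 24.2308

24.231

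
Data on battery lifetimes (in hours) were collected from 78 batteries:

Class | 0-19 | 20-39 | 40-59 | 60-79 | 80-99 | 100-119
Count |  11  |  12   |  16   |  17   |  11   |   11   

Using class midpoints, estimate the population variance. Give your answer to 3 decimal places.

Midpoints: 9.5, 29.5, 49.5, 69.5, 89.5, 109.5
n = 78, Σfm = 4621, mean = 59.2436
Σfm² = 352759.5
Σf(m − x̄)² = Σfm² − (Σfm)²/n = 352759.5 − 4621²/78 = 78994.8718
Population variance = 78994.8718 / 78 = 1012.7548

1012.755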